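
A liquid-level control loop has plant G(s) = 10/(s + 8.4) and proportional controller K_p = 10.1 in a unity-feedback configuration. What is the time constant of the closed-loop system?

τ = 0.00914 s

Closed-loop transfer function: T(s) = K_p·G(s)/(1 + K_p·G(s)) = 101/(s + 8.4 + 101) = 101/(s + 109.4).
Time constant τ = 1/109.4 = 0.00914 s.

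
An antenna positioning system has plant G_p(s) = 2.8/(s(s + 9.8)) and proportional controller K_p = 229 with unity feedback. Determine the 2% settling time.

Closed-loop characteristic equation: s² + 9.8s + 641.2 = 0, so ω_n = 25.32 rad/s and ζ = 9.8/(2·25.32) = 0.1935.
2% settling time T_s ≈ 4/(ζω_n) = 4/4.9 = 0.816 s.

T_s ≈ 0.816 s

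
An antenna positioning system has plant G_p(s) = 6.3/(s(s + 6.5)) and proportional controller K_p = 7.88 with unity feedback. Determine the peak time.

Closed-loop characteristic equation: s² + 6.5s + 49.64 = 0, so ω_n = 7.046 rad/s and ζ = 6.5/(2·7.046) = 0.4613.
Damped frequency ω_d = ω_n√(1−ζ²) = 6.252 rad/s, so peak time T_p = π/ω_d = 0.503 s.

T_p = 0.503 s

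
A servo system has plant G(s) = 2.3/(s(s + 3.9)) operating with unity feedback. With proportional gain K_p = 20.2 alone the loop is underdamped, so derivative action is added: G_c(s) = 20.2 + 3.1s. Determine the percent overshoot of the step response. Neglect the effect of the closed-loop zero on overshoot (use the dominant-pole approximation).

Forward path: (20.2 + 3.1s)·2.3/(s(s+3.9)). The closed-loop characteristic equation is s² + (3.9 + 2.3·3.1)s + 2.3·20.2 = 0.
That is s² + 11.03s + 46.46 = 0, so ω_n = 6.816 rad/s and ζ = 11.03/(2·6.816) = 0.8091.
%OS = 100·exp(−πζ/√(1−ζ²)) = 1.32%.

1.32%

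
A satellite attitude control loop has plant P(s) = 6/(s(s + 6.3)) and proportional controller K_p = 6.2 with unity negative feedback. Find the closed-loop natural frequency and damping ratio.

The closed-loop denominator is s(s+6.3) + 6.2·6 = s² + 6.3s + 37.2.
Matching s² + 2ζω_n s + ω_n²: ω_n = √37.2 = 6.099 rad/s and 2ζω_n = 6.3, so ζ = 6.3/(2·6.099) = 0.516.

ω_n = 6.1 rad/s, ζ = 0.516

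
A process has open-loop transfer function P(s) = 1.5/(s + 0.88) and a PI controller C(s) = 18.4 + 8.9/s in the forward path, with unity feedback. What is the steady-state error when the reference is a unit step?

The open loop C(s)P(s) has a pole at the origin (type 1), so the static position error constant is infinite and e_ss = 1/(1+∞) = 0.

0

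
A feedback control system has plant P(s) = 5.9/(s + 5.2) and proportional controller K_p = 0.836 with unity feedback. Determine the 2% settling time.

Closed-loop transfer function: T(s) = K_p·P(s)/(1 + K_p·P(s)) = 4.932/(s + 5.2 + 4.932) = 4.932/(s + 10.13).
Time constant τ = 1/10.13 = 0.09869 s, so the 2% settling time is about 4τ = 0.395 s.

T_s ≈ 0.395 s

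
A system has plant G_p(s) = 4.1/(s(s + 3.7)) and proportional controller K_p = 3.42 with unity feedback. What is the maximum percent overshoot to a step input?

16.8%

Closed-loop characteristic equation: s² + 3.7s + 14.02 = 0, so ω_n = 3.745 rad/s and ζ = 3.7/(2·3.745) = 0.494.
%OS = 100·exp(−πζ/√(1−ζ²)) = 100·exp(−π·0.494/√0.7559) = 16.8%.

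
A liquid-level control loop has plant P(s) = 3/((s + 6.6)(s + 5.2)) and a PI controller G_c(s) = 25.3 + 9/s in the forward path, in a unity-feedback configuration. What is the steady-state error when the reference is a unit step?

The open loop G_c(s)P(s) has a pole at the origin (type 1), so the static position error constant is infinite and e_ss = 1/(1+∞) = 0.

0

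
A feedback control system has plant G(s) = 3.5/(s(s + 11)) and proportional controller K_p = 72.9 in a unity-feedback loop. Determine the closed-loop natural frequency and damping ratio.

ω_n = 16 rad/s, ζ = 0.344

With unity feedback the closed-loop characteristic equation is s² + 11s + 72.9·3.5 = s² + 11s + 255.2 = 0.
So ω_n² = 255.2 ⇒ ω_n = 15.97 rad/s, and ζ = 11/(2ω_n) = 0.344.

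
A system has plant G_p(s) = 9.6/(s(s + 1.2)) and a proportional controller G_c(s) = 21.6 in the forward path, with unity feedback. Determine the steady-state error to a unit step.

0

The open loop G_c(s)G_p(s) has a pole at the origin (type 1), so the static position error constant is infinite and e_ss = 1/(1+∞) = 0.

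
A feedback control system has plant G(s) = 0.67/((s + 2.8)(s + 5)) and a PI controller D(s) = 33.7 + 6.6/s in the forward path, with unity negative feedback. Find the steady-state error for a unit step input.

0

The open loop D(s)G(s) has a pole at the origin (type 1), so the static position error constant is infinite and e_ss = 1/(1+∞) = 0.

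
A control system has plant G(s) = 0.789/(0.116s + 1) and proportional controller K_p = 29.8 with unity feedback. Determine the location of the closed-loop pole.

s = -211.3

Closed loop: T(s) = K_p·G/(1+K_p·G) = 23.51/(0.116s + 1 + 23.51), with pole at s = −(1 + 23.51)/0.116 = −211.3.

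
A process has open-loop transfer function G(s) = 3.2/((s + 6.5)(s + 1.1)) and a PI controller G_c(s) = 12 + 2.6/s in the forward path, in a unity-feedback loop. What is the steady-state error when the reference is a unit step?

The open loop G_c(s)G(s) has a pole at the origin (type 1), so the static position error constant is infinite and e_ss = 1/(1+∞) = 0.

0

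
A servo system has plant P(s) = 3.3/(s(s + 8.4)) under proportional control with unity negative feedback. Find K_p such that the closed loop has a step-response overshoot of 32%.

From %OS = 100·exp(−πζ/√(1−ζ²)) = 32%, ζ = −ln(0.32)/√(π²+ln²(0.32)) = 0.341.
Characteristic equation s² + 8.4s + 3.3K_p = 0 gives ζ = 8.4/(2√(3.3K_p)).
Setting ζ = 0.341: √(3.3K_p) = 8.4/(2·0.341) = 12.32, so K_p = 151.7/3.3 = 46.

K_p = 46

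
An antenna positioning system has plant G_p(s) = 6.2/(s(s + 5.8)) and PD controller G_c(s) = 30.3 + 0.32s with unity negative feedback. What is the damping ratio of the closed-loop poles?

Forward path: (30.3 + 0.32s)·6.2/(s(s+5.8)). The closed-loop characteristic equation is s² + (5.8 + 6.2·0.32)s + 6.2·30.3 = 0.
That is s² + 7.784s + 187.9 = 0, so ω_n = 13.71 rad/s and ζ = 7.784/(2·13.71) = 0.284.

ζ = 0.284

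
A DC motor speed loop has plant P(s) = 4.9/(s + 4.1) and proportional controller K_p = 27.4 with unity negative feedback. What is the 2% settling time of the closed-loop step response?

T_s ≈ 0.0289 s

Closed-loop transfer function: T(s) = K_p·P(s)/(1 + K_p·P(s)) = 134.3/(s + 4.1 + 134.3) = 134.3/(s + 138.4).
Time constant τ = 1/138.4 = 0.007228 s, so the 2% settling time is about 4τ = 0.0289 s.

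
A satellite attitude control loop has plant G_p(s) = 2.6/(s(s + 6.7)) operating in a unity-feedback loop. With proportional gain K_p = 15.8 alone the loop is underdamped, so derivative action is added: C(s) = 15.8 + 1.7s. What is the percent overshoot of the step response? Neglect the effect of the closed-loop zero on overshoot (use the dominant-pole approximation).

Forward path: (15.8 + 1.7s)·2.6/(s(s+6.7)). The closed-loop characteristic equation is s² + (6.7 + 2.6·1.7)s + 2.6·15.8 = 0.
That is s² + 11.12s + 41.08 = 0, so ω_n = 6.409 rad/s and ζ = 11.12/(2·6.409) = 0.8675.
%OS = 100·exp(−πζ/√(1−ζ²)) = 0.418%.

0.418%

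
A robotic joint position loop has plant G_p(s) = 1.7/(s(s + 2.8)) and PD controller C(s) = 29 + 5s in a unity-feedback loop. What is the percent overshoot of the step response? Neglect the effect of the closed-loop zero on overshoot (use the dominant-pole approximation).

Forward path: (29 + 5s)·1.7/(s(s+2.8)). The closed-loop characteristic equation is s² + (2.8 + 1.7·5)s + 1.7·29 = 0.
That is s² + 11.3s + 49.3 = 0, so ω_n = 7.021 rad/s and ζ = 11.3/(2·7.021) = 0.8047.
%OS = 100·exp(−πζ/√(1−ζ²)) = 1.42%.

1.42%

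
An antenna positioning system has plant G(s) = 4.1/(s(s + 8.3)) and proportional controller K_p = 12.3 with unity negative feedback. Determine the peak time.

T_p = 0.545 s

From 1 + K_pG(s) = 0: s² + 8.3s + 50.43 = 0 ⇒ ω_n = 7.101, ζ = 0.5844.
Damped frequency ω_d = ω_n√(1−ζ²) = 5.763 rad/s, so peak time T_p = π/ω_d = 0.545 s.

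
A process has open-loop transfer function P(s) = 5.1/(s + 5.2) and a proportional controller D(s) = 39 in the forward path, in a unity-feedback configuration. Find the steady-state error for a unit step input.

The loop is type 0. Static position error constant K_pos = D(0)·P(0) = 39·0.9808 = 38.25.
Steady-state error to a unit step: e_ss = 1/(1+K_pos) = 1/39.25 = 0.0255.

0.0255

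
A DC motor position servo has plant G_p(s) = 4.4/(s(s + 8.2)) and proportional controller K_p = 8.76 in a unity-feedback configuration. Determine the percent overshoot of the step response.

Closed-loop characteristic equation: s² + 8.2s + 38.54 = 0, so ω_n = 6.208 rad/s and ζ = 8.2/(2·6.208) = 0.6604.
%OS = 100·exp(−πζ/√(1−ζ²)) = 100·exp(−π·0.6604/√0.5639) = 6.31%.

6.31%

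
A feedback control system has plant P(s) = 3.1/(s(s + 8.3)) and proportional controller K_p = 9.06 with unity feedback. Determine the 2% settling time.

T_s ≈ 0.964 s

From 1 + K_pP(s) = 0: s² + 8.3s + 28.09 = 0 ⇒ ω_n = 5.3, ζ = 0.7831.
2% settling time T_s ≈ 4/(ζω_n) = 4/4.15 = 0.964 s.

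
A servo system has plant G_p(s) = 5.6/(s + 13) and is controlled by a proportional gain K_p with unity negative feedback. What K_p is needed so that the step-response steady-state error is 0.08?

Steady-state error for a unit step on this type-0 loop is 1/(1 + K_p·G_p(0)).
G_p(0) = 0.4308. Require 1/(1 + K_p·0.4308) = 0.08, so 1 + 0.4308·K_p = 12.5.
K_p = (12.5 − 1)/0.4308 = 26.7.

K_p = 26.7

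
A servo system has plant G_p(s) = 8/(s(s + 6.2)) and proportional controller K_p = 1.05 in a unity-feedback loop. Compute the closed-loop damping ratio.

ζ = 1.07

1 + K_p·G_p(s) = 0 gives s² + 6.2s + 8.4 = 0.
Matching s² + 2ζω_n s + ω_n²: ω_n = √8.4 = 2.898 rad/s and 2ζω_n = 6.2, so ζ = 6.2/(2·2.898) = 1.07.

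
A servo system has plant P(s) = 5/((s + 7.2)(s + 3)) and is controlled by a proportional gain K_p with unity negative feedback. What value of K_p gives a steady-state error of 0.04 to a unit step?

K_p = 104

Steady-state error for a unit step on this type-0 loop is 1/(1 + K_p·P(0)).
P(0) = 0.2315. Require 1/(1 + K_p·0.2315) = 0.04, so 1 + 0.2315·K_p = 25.
K_p = (25 − 1)/0.2315 = 104.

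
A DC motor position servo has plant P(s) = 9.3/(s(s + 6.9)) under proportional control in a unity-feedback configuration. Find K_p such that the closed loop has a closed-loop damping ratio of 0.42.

K_p = 7.26

Closed-loop characteristic equation: s² + 6.9s + K_p·9.3 = 0.
So ω_n = √(9.3K_p) and 2ζω_n = 6.9, giving ζ = 6.9/(2√(9.3K_p)).
Setting ζ = 0.42: √(9.3K_p) = 6.9/(2·0.42) = 8.214, so K_p = 67.47/9.3 = 7.26.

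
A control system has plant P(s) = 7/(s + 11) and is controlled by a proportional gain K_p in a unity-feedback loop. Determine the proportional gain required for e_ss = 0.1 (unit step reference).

K_p = 14.1

Steady-state error for a unit step on this type-0 loop is 1/(1 + K_p·P(0)).
P(0) = 0.6364. Require 1/(1 + K_p·0.6364) = 0.1, so 1 + 0.6364·K_p = 10.
K_p = (10 − 1)/0.6364 = 14.1.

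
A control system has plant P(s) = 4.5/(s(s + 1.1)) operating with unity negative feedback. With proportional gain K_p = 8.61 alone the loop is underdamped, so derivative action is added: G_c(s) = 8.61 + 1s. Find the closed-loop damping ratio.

Forward path: (8.61 + 1s)·4.5/(s(s+1.1)). The closed-loop characteristic equation is s² + (1.1 + 4.5·1)s + 4.5·8.61 = 0.
That is s² + 5.6s + 38.74 = 0, so ω_n = 6.225 rad/s and ζ = 5.6/(2·6.225) = 0.4498.

ζ = 0.45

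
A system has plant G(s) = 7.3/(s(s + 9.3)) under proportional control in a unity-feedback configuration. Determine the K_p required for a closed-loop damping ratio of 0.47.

Closed-loop characteristic equation: s² + 9.3s + K_p·7.3 = 0.
So ω_n = √(7.3K_p) and 2ζω_n = 9.3, giving ζ = 9.3/(2√(7.3K_p)).
Setting ζ = 0.47: √(7.3K_p) = 9.3/(2·0.47) = 9.894, so K_p = 97.88/7.3 = 13.4.

K_p = 13.4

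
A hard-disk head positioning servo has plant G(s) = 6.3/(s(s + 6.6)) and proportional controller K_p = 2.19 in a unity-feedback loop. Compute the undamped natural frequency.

With unity feedback the closed-loop characteristic equation is s² + 6.6s + 2.19·6.3 = s² + 6.6s + 13.8 = 0.
Matching s² + 2ζω_n s + ω_n²: ω_n = √13.8 = 3.714 rad/s and 2ζω_n = 6.6, so ζ = 6.6/(2·3.714) = 0.888.

ω_n = 3.71 rad/s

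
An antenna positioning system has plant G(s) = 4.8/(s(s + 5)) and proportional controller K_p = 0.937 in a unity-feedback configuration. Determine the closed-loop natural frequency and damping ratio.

ω_n = 2.12 rad/s, ζ = 1.18

The closed-loop denominator is s(s+5) + 0.937·4.8 = s² + 5s + 4.498.
So ω_n² = 4.498 ⇒ ω_n = 2.121 rad/s, and ζ = 5/(2ω_n) = 1.18.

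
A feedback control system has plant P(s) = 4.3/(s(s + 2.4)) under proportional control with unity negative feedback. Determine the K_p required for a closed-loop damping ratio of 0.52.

K_p = 1.24

Closed-loop characteristic equation: s² + 2.4s + K_p·4.3 = 0.
So ω_n = √(4.3K_p) and 2ζω_n = 2.4, giving ζ = 2.4/(2√(4.3K_p)).
Setting ζ = 0.52: √(4.3K_p) = 2.4/(2·0.52) = 2.308, so K_p = 5.325/4.3 = 1.24.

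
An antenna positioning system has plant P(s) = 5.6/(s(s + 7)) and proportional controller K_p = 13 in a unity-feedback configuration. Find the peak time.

The closed-loop denominator s² + 7s + 72.8 gives ω_n = √72.8 = 8.532 and ζ = 7/(2ω_n) = 0.4102.
Damped frequency ω_d = ω_n√(1−ζ²) = 7.781 rad/s, so peak time T_p = π/ω_d = 0.404 s.

T_p = 0.404 s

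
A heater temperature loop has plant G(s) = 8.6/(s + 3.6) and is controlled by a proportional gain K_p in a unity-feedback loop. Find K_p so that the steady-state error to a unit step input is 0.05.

K_p = 7.95

For a type-0 loop with proportional control, e_ss = 1/(1 + K_p·G(0)).
G(0) = 2.389. Require 1/(1 + K_p·2.389) = 0.05, so 1 + 2.389·K_p = 20.
K_p = (20 − 1)/2.389 = 7.95.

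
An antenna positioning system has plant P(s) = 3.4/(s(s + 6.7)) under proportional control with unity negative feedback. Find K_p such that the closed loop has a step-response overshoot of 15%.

K_p = 12.4

From %OS = 100·exp(−πζ/√(1−ζ²)) = 15%, ζ = −ln(0.15)/√(π²+ln²(0.15)) = 0.5169.
Characteristic equation s² + 6.7s + 3.4K_p = 0 gives ζ = 6.7/(2√(3.4K_p)).
Setting ζ = 0.5169: √(3.4K_p) = 6.7/(2·0.5169) = 6.481, so K_p = 42/3.4 = 12.4.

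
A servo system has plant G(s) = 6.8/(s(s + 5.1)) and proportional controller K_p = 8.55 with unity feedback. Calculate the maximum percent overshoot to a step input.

The closed-loop denominator s² + 5.1s + 58.14 gives ω_n = √58.14 = 7.625 and ζ = 5.1/(2ω_n) = 0.3344.
%OS = 100·exp(−πζ/√(1−ζ²)) = 100·exp(−π·0.3344/√0.8882) = 32.8%.

32.8%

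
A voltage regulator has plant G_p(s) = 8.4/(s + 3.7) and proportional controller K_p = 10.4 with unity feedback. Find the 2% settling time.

Closed-loop transfer function: T(s) = K_p·G_p(s)/(1 + K_p·G_p(s)) = 87.36/(s + 3.7 + 87.36) = 87.36/(s + 91.06).
Time constant τ = 1/91.06 = 0.01098 s, so the 2% settling time is about 4τ = 0.0439 s.

T_s ≈ 0.0439 s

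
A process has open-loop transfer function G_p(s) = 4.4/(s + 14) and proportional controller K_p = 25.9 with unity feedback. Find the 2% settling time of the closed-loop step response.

T_s ≈ 0.0313 s

Closed-loop transfer function: T(s) = K_p·G_p(s)/(1 + K_p·G_p(s)) = 114/(s + 14 + 114) = 114/(s + 128).
Time constant τ = 1/128 = 0.007815 s, so the 2% settling time is about 4τ = 0.0313 s.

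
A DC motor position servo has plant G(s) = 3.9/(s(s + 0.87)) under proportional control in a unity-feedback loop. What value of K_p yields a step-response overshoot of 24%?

K_p = 0.284

From %OS = 100·exp(−πζ/√(1−ζ²)) = 24%, ζ = −ln(0.24)/√(π²+ln²(0.24)) = 0.4136.
Characteristic equation s² + 0.87s + 3.9K_p = 0 gives ζ = 0.87/(2√(3.9K_p)).
Setting ζ = 0.4136: √(3.9K_p) = 0.87/(2·0.4136) = 1.052, so K_p = 1.106/3.9 = 0.284.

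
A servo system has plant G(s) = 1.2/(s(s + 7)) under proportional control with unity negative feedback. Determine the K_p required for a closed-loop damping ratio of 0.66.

K_p = 23.4

Closed-loop characteristic equation: s² + 7s + K_p·1.2 = 0.
So ω_n = √(1.2K_p) and 2ζω_n = 7, giving ζ = 7/(2√(1.2K_p)).
Setting ζ = 0.66: √(1.2K_p) = 7/(2·0.66) = 5.303, so K_p = 28.12/1.2 = 23.4.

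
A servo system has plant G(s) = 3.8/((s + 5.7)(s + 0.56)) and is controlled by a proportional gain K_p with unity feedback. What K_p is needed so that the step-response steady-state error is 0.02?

For a type-0 loop with proportional control, e_ss = 1/(1 + K_p·G(0)).
G(0) = 1.19. Require 1/(1 + K_p·1.19) = 0.02, so 1 + 1.19·K_p = 50.
K_p = (50 − 1)/1.19 = 41.2.

K_p = 41.2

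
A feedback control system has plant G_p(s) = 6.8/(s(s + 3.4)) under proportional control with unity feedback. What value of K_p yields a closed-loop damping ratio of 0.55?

Closed-loop characteristic equation: s² + 3.4s + K_p·6.8 = 0.
So ω_n = √(6.8K_p) and 2ζω_n = 3.4, giving ζ = 3.4/(2√(6.8K_p)).
Setting ζ = 0.55: √(6.8K_p) = 3.4/(2·0.55) = 3.091, so K_p = 9.554/6.8 = 1.4.

K_p = 1.4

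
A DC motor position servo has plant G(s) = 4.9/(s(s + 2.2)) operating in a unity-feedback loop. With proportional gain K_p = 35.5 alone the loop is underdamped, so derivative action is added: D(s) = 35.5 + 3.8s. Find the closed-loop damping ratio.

ζ = 0.789

Forward path: (35.5 + 3.8s)·4.9/(s(s+2.2)). The closed-loop characteristic equation is s² + (2.2 + 4.9·3.8)s + 4.9·35.5 = 0.
That is s² + 20.82s + 174 = 0, so ω_n = 13.19 rad/s and ζ = 20.82/(2·13.19) = 0.7893.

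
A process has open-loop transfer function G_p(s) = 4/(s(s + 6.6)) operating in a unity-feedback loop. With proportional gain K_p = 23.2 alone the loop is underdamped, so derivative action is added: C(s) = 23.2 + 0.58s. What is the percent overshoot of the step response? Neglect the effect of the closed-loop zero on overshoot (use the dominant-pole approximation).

Forward path: (23.2 + 0.58s)·4/(s(s+6.6)). The closed-loop characteristic equation is s² + (6.6 + 4·0.58)s + 4·23.2 = 0.
That is s² + 8.92s + 92.8 = 0, so ω_n = 9.633 rad/s and ζ = 8.92/(2·9.633) = 0.463.
%OS = 100·exp(−πζ/√(1−ζ²)) = 19.4%.

19.4%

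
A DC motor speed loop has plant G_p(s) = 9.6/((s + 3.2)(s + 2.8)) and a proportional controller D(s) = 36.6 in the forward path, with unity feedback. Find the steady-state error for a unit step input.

The loop is type 0. Static position error constant K_pos = D(0)·G_p(0) = 36.6·1.071 = 39.21.
Steady-state error to a unit step: e_ss = 1/(1+K_pos) = 1/40.21 = 0.0249.

0.0249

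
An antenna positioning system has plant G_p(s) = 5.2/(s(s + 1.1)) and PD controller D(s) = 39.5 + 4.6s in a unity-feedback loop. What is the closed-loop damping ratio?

ζ = 0.873

Forward path: (39.5 + 4.6s)·5.2/(s(s+1.1)). The closed-loop characteristic equation is s² + (1.1 + 5.2·4.6)s + 5.2·39.5 = 0.
That is s² + 25.02s + 205.4 = 0, so ω_n = 14.33 rad/s and ζ = 25.02/(2·14.33) = 0.8729.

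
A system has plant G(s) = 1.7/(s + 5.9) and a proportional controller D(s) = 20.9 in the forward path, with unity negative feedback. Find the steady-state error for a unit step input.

The loop is type 0. Static position error constant K_pos = D(0)·G(0) = 20.9·0.2881 = 6.022.
Steady-state error to a unit step: e_ss = 1/(1+K_pos) = 1/7.022 = 0.142.

0.142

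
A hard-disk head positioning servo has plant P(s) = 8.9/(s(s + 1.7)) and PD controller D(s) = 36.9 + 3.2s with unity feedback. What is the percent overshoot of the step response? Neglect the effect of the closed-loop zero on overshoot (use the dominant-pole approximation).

Forward path: (36.9 + 3.2s)·8.9/(s(s+1.7)). The closed-loop characteristic equation is s² + (1.7 + 8.9·3.2)s + 8.9·36.9 = 0.
That is s² + 30.18s + 328.4 = 0, so ω_n = 18.12 rad/s and ζ = 30.18/(2·18.12) = 0.8327.
%OS = 100·exp(−πζ/√(1−ζ²)) = 0.888%.

0.888%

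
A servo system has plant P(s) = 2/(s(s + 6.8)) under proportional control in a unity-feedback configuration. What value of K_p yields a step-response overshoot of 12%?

From %OS = 100·exp(−πζ/√(1−ζ²)) = 12%, ζ = −ln(0.12)/√(π²+ln²(0.12)) = 0.5594.
Characteristic equation s² + 6.8s + 2K_p = 0 gives ζ = 6.8/(2√(2K_p)).
Setting ζ = 0.5594: √(2K_p) = 6.8/(2·0.5594) = 6.078, so K_p = 36.94/2 = 18.5.

K_p = 18.5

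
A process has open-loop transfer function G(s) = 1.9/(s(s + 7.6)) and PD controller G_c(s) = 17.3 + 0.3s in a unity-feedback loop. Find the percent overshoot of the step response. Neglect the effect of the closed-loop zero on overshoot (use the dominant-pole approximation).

Forward path: (17.3 + 0.3s)·1.9/(s(s+7.6)). The closed-loop characteristic equation is s² + (7.6 + 1.9·0.3)s + 1.9·17.3 = 0.
That is s² + 8.17s + 32.87 = 0, so ω_n = 5.733 rad/s and ζ = 8.17/(2·5.733) = 0.7125.
%OS = 100·exp(−πζ/√(1−ζ²)) = 4.12%.

4.12%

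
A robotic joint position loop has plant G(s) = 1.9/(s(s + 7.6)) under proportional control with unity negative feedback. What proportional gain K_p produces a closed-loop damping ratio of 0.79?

Closed-loop characteristic equation: s² + 7.6s + K_p·1.9 = 0.
So ω_n = √(1.9K_p) and 2ζω_n = 7.6, giving ζ = 7.6/(2√(1.9K_p)).
Setting ζ = 0.79: √(1.9K_p) = 7.6/(2·0.79) = 4.81, so K_p = 23.14/1.9 = 12.2.

K_p = 12.2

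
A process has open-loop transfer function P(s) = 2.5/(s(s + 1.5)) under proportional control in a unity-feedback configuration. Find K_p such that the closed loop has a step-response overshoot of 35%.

K_p = 2.24

From %OS = 100·exp(−πζ/√(1−ζ²)) = 35%, ζ = −ln(0.35)/√(π²+ln²(0.35)) = 0.3169.
Characteristic equation s² + 1.5s + 2.5K_p = 0 gives ζ = 1.5/(2√(2.5K_p)).
Setting ζ = 0.3169: √(2.5K_p) = 1.5/(2·0.3169) = 2.366, so K_p = 5.6/2.5 = 2.24.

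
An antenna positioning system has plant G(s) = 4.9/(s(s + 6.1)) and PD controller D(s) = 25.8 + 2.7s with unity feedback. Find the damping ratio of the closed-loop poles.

ζ = 0.86

Forward path: (25.8 + 2.7s)·4.9/(s(s+6.1)). The closed-loop characteristic equation is s² + (6.1 + 4.9·2.7)s + 4.9·25.8 = 0.
That is s² + 19.33s + 126.4 = 0, so ω_n = 11.24 rad/s and ζ = 19.33/(2·11.24) = 0.8596.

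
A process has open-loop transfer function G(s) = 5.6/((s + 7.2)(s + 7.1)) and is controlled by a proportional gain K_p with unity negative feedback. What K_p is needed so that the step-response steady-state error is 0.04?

K_p = 219

For a type-0 loop with proportional control, e_ss = 1/(1 + K_p·G(0)).
G(0) = 0.1095. Require 1/(1 + K_p·0.1095) = 0.04, so 1 + 0.1095·K_p = 25.
K_p = (25 − 1)/0.1095 = 219.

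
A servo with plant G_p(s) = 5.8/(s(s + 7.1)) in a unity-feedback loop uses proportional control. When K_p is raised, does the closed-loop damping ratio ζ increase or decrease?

ζ = 7.1/(2√(5.8K_p)); increasing K_p raises the denominator, so ζ falls.

decrease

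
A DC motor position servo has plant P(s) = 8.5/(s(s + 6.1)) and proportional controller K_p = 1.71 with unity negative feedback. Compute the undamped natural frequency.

With unity feedback the closed-loop characteristic equation is s² + 6.1s + 1.71·8.5 = s² + 6.1s + 14.54 = 0.
So ω_n² = 14.54 ⇒ ω_n = 3.812 rad/s, and ζ = 6.1/(2ω_n) = 0.8.

ω_n = 3.81 rad/s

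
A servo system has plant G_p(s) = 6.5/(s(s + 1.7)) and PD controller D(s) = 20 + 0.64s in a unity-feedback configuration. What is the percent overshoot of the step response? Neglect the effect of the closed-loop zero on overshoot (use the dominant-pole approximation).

43.4%

Forward path: (20 + 0.64s)·6.5/(s(s+1.7)). The closed-loop characteristic equation is s² + (1.7 + 6.5·0.64)s + 6.5·20 = 0.
That is s² + 5.86s + 130 = 0, so ω_n = 11.4 rad/s and ζ = 5.86/(2·11.4) = 0.257.
%OS = 100·exp(−πζ/√(1−ζ²)) = 43.4%.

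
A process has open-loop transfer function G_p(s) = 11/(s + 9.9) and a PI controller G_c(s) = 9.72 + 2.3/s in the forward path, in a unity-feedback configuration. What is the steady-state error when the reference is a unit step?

The open loop G_c(s)G_p(s) has a pole at the origin (type 1), so the static position error constant is infinite and e_ss = 1/(1+∞) = 0.

0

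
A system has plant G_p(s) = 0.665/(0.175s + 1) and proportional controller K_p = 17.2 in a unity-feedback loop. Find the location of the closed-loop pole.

Closed loop: T(s) = K_p·G_p/(1+K_p·G_p) = 11.44/(0.175s + 1 + 11.44), with pole at s = −(1 + 11.44)/0.175 = −71.07.

s = -71.07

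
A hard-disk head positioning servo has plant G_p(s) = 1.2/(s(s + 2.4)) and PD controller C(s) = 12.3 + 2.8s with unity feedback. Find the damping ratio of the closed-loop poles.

ζ = 0.75

Forward path: (12.3 + 2.8s)·1.2/(s(s+2.4)). The closed-loop characteristic equation is s² + (2.4 + 1.2·2.8)s + 1.2·12.3 = 0.
That is s² + 5.76s + 14.76 = 0, so ω_n = 3.842 rad/s and ζ = 5.76/(2·3.842) = 0.7496.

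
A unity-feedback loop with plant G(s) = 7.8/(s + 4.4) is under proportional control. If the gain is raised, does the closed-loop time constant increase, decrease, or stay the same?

decrease

The closed-loop bandwidth 4.4+K_p·7.8 grows with K_p, so τ shrinks.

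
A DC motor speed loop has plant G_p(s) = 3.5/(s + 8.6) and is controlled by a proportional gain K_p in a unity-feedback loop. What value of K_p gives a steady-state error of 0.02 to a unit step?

K_p = 120

The loop is type 0, so e_ss(step) = 1/(1 + K_pos) with K_pos = K_p·G_p(0).
G_p(0) = 0.407. Require 1/(1 + K_p·0.407) = 0.02, so 1 + 0.407·K_p = 50.
K_p = (50 − 1)/0.407 = 120.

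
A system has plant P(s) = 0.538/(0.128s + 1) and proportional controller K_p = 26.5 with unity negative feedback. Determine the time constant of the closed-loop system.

τ = 0.00839 s

Closed loop: T(s) = K_p·P/(1+K_p·P) = 14.26/(0.128s + 1 + 14.26), with pole at s = −(1 + 14.26)/0.128 = −119.2.
Closed-loop time constant τ = 1/119.2 = 0.00839 s.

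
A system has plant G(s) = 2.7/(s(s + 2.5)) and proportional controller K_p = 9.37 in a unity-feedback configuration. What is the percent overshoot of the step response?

From 1 + K_pG(s) = 0: s² + 2.5s + 25.3 = 0 ⇒ ω_n = 5.03, ζ = 0.2485.
%OS = 100·exp(−πζ/√(1−ζ²)) = 100·exp(−π·0.2485/√0.9382) = 44.7%.

44.7%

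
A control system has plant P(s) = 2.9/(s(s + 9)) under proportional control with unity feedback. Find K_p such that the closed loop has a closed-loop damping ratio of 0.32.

Closed-loop characteristic equation: s² + 9s + K_p·2.9 = 0.
So ω_n = √(2.9K_p) and 2ζω_n = 9, giving ζ = 9/(2√(2.9K_p)).
Setting ζ = 0.32: √(2.9K_p) = 9/(2·0.32) = 14.06, so K_p = 197.8/2.9 = 68.2.

K_p = 68.2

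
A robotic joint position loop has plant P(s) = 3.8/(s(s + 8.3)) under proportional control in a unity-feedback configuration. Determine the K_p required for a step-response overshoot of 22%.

From %OS = 100·exp(−πζ/√(1−ζ²)) = 22%, ζ = −ln(0.22)/√(π²+ln²(0.22)) = 0.4342.
Characteristic equation s² + 8.3s + 3.8K_p = 0 gives ζ = 8.3/(2√(3.8K_p)).
Setting ζ = 0.4342: √(3.8K_p) = 8.3/(2·0.4342) = 9.559, so K_p = 91.37/3.8 = 24.

K_p = 24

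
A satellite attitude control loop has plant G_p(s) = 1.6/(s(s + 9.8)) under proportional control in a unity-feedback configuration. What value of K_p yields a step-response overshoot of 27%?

From %OS = 100·exp(−πζ/√(1−ζ²)) = 27%, ζ = −ln(0.27)/√(π²+ln²(0.27)) = 0.3847.
Characteristic equation s² + 9.8s + 1.6K_p = 0 gives ζ = 9.8/(2√(1.6K_p)).
Setting ζ = 0.3847: √(1.6K_p) = 9.8/(2·0.3847) = 12.74, so K_p = 162.2/1.6 = 101.

K_p = 101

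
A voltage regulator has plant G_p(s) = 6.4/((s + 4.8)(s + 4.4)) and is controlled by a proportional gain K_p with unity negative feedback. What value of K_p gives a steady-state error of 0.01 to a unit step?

K_p = 327

For a type-0 loop with proportional control, e_ss = 1/(1 + K_p·G_p(0)).
G_p(0) = 0.303. Require 1/(1 + K_p·0.303) = 0.01, so 1 + 0.303·K_p = 100.
K_p = (100 − 1)/0.303 = 327.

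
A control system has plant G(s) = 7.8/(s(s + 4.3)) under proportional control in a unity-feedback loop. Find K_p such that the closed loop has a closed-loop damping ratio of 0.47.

Closed-loop characteristic equation: s² + 4.3s + K_p·7.8 = 0.
So ω_n = √(7.8K_p) and 2ζω_n = 4.3, giving ζ = 4.3/(2√(7.8K_p)).
Setting ζ = 0.47: √(7.8K_p) = 4.3/(2·0.47) = 4.574, so K_p = 20.93/7.8 = 2.68.

K_p = 2.68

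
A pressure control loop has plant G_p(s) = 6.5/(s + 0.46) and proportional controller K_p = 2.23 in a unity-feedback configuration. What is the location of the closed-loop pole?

Closed-loop transfer function: T(s) = K_p·G_p(s)/(1 + K_p·G_p(s)) = 14.49/(s + 0.46 + 14.49) = 14.49/(s + 14.96).
The closed-loop pole is at s = −14.96.

s = -14.96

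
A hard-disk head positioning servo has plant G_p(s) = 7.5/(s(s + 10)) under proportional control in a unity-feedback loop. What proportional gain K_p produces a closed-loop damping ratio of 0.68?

K_p = 7.21

Closed-loop characteristic equation: s² + 10s + K_p·7.5 = 0.
So ω_n = √(7.5K_p) and 2ζω_n = 10, giving ζ = 10/(2√(7.5K_p)).
Setting ζ = 0.68: √(7.5K_p) = 10/(2·0.68) = 7.353, so K_p = 54.07/7.5 = 7.21.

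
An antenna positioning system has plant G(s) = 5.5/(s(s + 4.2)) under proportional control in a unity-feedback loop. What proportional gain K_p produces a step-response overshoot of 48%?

From %OS = 100·exp(−πζ/√(1−ζ²)) = 48%, ζ = −ln(0.48)/√(π²+ln²(0.48)) = 0.2275.
Characteristic equation s² + 4.2s + 5.5K_p = 0 gives ζ = 4.2/(2√(5.5K_p)).
Setting ζ = 0.2275: √(5.5K_p) = 4.2/(2·0.2275) = 9.231, so K_p = 85.2/5.5 = 15.5.

K_p = 15.5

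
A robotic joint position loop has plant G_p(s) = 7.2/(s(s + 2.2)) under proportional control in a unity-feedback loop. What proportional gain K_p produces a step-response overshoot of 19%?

K_p = 0.769

From %OS = 100·exp(−πζ/√(1−ζ²)) = 19%, ζ = −ln(0.19)/√(π²+ln²(0.19)) = 0.4673.
Characteristic equation s² + 2.2s + 7.2K_p = 0 gives ζ = 2.2/(2√(7.2K_p)).
Setting ζ = 0.4673: √(7.2K_p) = 2.2/(2·0.4673) = 2.354, so K_p = 5.54/7.2 = 0.769.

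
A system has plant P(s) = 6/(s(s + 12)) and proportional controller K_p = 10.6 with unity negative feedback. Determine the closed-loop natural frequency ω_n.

With unity feedback the closed-loop characteristic equation is s² + 12s + 10.6·6 = s² + 12s + 63.6 = 0.
Matching s² + 2ζω_n s + ω_n²: ω_n = √63.6 = 7.975 rad/s and 2ζω_n = 12, so ζ = 12/(2·7.975) = 0.752.

ω_n = 7.97 rad/s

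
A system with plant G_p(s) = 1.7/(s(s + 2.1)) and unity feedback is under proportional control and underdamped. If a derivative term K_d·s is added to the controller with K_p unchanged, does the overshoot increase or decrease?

decrease

With PD the characteristic equation becomes s² + (a + K·K_d)s + K·K_p = 0; the damping term grows, ζ rises, overshoot falls.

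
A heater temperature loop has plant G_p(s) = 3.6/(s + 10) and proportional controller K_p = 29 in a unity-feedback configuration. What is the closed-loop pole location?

Closed-loop transfer function: T(s) = K_p·G_p(s)/(1 + K_p·G_p(s)) = 104.4/(s + 10 + 104.4) = 104.4/(s + 114.4).
The closed-loop pole is at s = −114.4.

s = -114.4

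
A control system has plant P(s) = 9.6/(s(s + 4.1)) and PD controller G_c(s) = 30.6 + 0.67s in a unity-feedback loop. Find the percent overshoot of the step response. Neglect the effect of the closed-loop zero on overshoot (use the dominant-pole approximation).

36.3%

Forward path: (30.6 + 0.67s)·9.6/(s(s+4.1)). The closed-loop characteristic equation is s² + (4.1 + 9.6·0.67)s + 9.6·30.6 = 0.
That is s² + 10.53s + 293.8 = 0, so ω_n = 17.14 rad/s and ζ = 10.53/(2·17.14) = 0.3072.
%OS = 100·exp(−πζ/√(1−ζ²)) = 36.3%.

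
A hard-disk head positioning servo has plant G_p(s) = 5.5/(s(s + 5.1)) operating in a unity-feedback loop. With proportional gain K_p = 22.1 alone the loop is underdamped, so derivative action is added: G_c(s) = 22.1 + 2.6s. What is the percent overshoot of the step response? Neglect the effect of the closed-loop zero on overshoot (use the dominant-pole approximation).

0.298%

Forward path: (22.1 + 2.6s)·5.5/(s(s+5.1)). The closed-loop characteristic equation is s² + (5.1 + 5.5·2.6)s + 5.5·22.1 = 0.
That is s² + 19.4s + 121.6 = 0, so ω_n = 11.02 rad/s and ζ = 19.4/(2·11.02) = 0.8798.
%OS = 100·exp(−πζ/√(1−ζ²)) = 0.298%.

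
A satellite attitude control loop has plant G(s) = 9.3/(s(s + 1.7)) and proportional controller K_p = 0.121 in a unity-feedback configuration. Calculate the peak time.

The closed-loop denominator s² + 1.7s + 1.125 gives ω_n = √1.125 = 1.061 and ζ = 1.7/(2ω_n) = 0.8013.
Damped frequency ω_d = ω_n√(1−ζ²) = 0.6347 rad/s, so peak time T_p = π/ω_d = 4.95 s.

T_p = 4.95 s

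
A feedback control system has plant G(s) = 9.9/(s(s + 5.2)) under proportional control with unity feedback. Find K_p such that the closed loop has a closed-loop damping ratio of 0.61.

K_p = 1.84

Closed-loop characteristic equation: s² + 5.2s + K_p·9.9 = 0.
So ω_n = √(9.9K_p) and 2ζω_n = 5.2, giving ζ = 5.2/(2√(9.9K_p)).
Setting ζ = 0.61: √(9.9K_p) = 5.2/(2·0.61) = 4.262, so K_p = 18.17/9.9 = 1.84.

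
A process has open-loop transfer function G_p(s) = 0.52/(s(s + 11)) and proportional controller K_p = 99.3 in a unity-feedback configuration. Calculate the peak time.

T_p = 0.679 s

From 1 + K_pG_p(s) = 0: s² + 11s + 51.64 = 0 ⇒ ω_n = 7.186, ζ = 0.7654.
Damped frequency ω_d = ω_n√(1−ζ²) = 4.624 rad/s, so peak time T_p = π/ω_d = 0.679 s.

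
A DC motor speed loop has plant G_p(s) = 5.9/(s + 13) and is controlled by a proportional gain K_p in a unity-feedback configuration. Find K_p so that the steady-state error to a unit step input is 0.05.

K_p = 41.9

The loop is type 0, so e_ss(step) = 1/(1 + K_pos) with K_pos = K_p·G_p(0).
G_p(0) = 0.4538. Require 1/(1 + K_p·0.4538) = 0.05, so 1 + 0.4538·K_p = 20.
K_p = (20 − 1)/0.4538 = 41.9.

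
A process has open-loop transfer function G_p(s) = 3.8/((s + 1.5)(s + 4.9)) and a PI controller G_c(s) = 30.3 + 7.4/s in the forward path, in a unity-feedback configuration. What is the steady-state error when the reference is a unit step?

The open loop G_c(s)G_p(s) has a pole at the origin (type 1), so the static position error constant is infinite and e_ss = 1/(1+∞) = 0.

0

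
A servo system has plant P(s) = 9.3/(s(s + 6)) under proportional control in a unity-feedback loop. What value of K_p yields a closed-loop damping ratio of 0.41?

Closed-loop characteristic equation: s² + 6s + K_p·9.3 = 0.
So ω_n = √(9.3K_p) and 2ζω_n = 6, giving ζ = 6/(2√(9.3K_p)).
Setting ζ = 0.41: √(9.3K_p) = 6/(2·0.41) = 7.317, so K_p = 53.54/9.3 = 5.76.

K_p = 5.76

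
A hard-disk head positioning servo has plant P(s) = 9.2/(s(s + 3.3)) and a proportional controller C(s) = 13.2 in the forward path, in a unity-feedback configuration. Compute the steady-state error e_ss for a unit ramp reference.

0.0272

The loop has one pole at the origin (type 1). Velocity error constant K_v = lim_{s→0} s·C(s)P(s) = 13.2·9.2/3.3 = 36.8.
Steady-state error to a unit ramp: e_ss = 1/K_v = 0.0272.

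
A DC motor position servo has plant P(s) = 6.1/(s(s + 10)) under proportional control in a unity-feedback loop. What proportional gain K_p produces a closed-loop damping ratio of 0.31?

K_p = 42.6

Closed-loop characteristic equation: s² + 10s + K_p·6.1 = 0.
So ω_n = √(6.1K_p) and 2ζω_n = 10, giving ζ = 10/(2√(6.1K_p)).
Setting ζ = 0.31: √(6.1K_p) = 10/(2·0.31) = 16.13, so K_p = 260.1/6.1 = 42.6.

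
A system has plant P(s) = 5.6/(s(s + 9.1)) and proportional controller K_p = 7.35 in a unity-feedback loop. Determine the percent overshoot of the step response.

4.24%

The closed-loop denominator s² + 9.1s + 41.16 gives ω_n = √41.16 = 6.416 and ζ = 9.1/(2ω_n) = 0.7092.
%OS = 100·exp(−πζ/√(1−ζ²)) = 100·exp(−π·0.7092/√0.497) = 4.24%.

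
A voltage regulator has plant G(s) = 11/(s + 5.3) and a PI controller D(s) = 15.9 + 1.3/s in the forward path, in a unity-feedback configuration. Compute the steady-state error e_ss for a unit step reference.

0

The open loop D(s)G(s) has a pole at the origin (type 1), so the static position error constant is infinite and e_ss = 1/(1+∞) = 0.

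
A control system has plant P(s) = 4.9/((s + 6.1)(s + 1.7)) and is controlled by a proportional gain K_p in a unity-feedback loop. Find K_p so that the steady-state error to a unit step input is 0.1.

K_p = 19

The loop is type 0, so e_ss(step) = 1/(1 + K_pos) with K_pos = K_p·P(0).
P(0) = 0.4725. Require 1/(1 + K_p·0.4725) = 0.1, so 1 + 0.4725·K_p = 10.
K_p = (10 − 1)/0.4725 = 19.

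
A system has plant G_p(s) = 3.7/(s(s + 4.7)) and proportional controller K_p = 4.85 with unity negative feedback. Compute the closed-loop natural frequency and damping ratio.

ω_n = 4.24 rad/s, ζ = 0.555

With unity feedback the closed-loop characteristic equation is s² + 4.7s + 4.85·3.7 = s² + 4.7s + 17.95 = 0.
Matching s² + 2ζω_n s + ω_n²: ω_n = √17.95 = 4.236 rad/s and 2ζω_n = 4.7, so ζ = 4.7/(2·4.236) = 0.555.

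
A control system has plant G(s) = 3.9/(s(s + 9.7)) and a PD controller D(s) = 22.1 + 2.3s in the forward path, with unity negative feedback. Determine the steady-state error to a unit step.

0

The open loop D(s)G(s) has a pole at the origin (type 1), so the static position error constant is infinite and e_ss = 1/(1+∞) = 0.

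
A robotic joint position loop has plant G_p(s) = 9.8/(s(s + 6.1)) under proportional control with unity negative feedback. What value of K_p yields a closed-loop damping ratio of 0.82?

Closed-loop characteristic equation: s² + 6.1s + K_p·9.8 = 0.
So ω_n = √(9.8K_p) and 2ζω_n = 6.1, giving ζ = 6.1/(2√(9.8K_p)).
Setting ζ = 0.82: √(9.8K_p) = 6.1/(2·0.82) = 3.72, so K_p = 13.83/9.8 = 1.41.

K_p = 1.41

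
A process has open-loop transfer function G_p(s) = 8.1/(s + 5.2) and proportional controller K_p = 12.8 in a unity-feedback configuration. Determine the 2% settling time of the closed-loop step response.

Closed-loop transfer function: T(s) = K_p·G_p(s)/(1 + K_p·G_p(s)) = 103.7/(s + 5.2 + 103.7) = 103.7/(s + 108.9).
Time constant τ = 1/108.9 = 0.009184 s, so the 2% settling time is about 4τ = 0.0367 s.

T_s ≈ 0.0367 s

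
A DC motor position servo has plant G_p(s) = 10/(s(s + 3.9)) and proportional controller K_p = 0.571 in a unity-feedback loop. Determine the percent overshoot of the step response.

Closed-loop characteristic equation: s² + 3.9s + 5.71 = 0, so ω_n = 2.39 rad/s and ζ = 3.9/(2·2.39) = 0.816.
%OS = 100·exp(−πζ/√(1−ζ²)) = 100·exp(−π·0.816/√0.3341) = 1.18%.

1.18%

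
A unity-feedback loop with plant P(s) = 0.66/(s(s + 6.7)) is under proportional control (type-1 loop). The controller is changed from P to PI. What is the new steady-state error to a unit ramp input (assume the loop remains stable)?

The integrator raises the loop to type 2, so K_v → ∞ and e_ss to a ramp is zero.

0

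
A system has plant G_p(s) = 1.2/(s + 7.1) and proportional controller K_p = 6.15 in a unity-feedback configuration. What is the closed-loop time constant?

Closed-loop transfer function: T(s) = K_p·G_p(s)/(1 + K_p·G_p(s)) = 7.38/(s + 7.1 + 7.38) = 7.38/(s + 14.48).
Time constant τ = 1/14.48 = 0.0691 s.

τ = 0.0691 s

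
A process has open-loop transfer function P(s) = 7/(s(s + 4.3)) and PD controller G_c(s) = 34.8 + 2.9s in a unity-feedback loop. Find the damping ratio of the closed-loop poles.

ζ = 0.788

Forward path: (34.8 + 2.9s)·7/(s(s+4.3)). The closed-loop characteristic equation is s² + (4.3 + 7·2.9)s + 7·34.8 = 0.
That is s² + 24.6s + 243.6 = 0, so ω_n = 15.61 rad/s and ζ = 24.6/(2·15.61) = 0.7881.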